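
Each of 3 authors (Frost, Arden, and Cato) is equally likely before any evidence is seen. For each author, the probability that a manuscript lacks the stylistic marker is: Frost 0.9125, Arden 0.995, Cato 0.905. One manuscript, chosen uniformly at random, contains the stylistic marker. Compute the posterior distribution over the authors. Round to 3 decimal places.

Taking complements, P(marker | each) = Frost 0.0875, Arden 0.005, Cato 0.095.
With a uniform prior (1/3 each), posterior ∝ likelihood:
  Frost: 0.0875
  Arden: 0.005
  Cato: 0.095
Total = 0.1875.
P(Frost | marker) = 0.0875/0.1875 ≈ 0.467
P(Arden | marker) = 0.005/0.1875 ≈ 0.027
P(Cato | marker) = 0.095/0.1875 ≈ 0.507

Frost 0.467, Arden 0.027, Cato 0.507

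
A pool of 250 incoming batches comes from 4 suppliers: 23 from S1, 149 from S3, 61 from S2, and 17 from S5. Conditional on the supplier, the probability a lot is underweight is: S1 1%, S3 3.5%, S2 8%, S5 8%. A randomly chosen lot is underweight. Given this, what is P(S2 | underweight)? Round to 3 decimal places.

0.418

Prior × likelihood for each hypothesis:
  S1: 0.092 × 0.01 = 0.00092
  S3: 0.596 × 0.035 = 0.02086
  S2: 0.244 × 0.08 = 0.01952
  S5: 0.068 × 0.08 = 0.00544
Sum = 0.04674.
P(S2 | evidence) = 0.01952 / 0.04674 ≈ 0.418.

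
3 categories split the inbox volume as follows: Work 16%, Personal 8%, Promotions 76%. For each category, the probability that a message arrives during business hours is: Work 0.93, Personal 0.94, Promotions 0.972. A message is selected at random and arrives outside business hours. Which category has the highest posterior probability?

Promotions

Taking complements, P(off-hours | each) = Work 0.07, Personal 0.06, Promotions 0.028.
Prior × likelihood for each hypothesis:
  Work: 0.16 × 0.07 = 0.0112
  Personal: 0.08 × 0.06 = 0.0048
  Promotions: 0.76 × 0.028 = 0.02128
Normalizing constant = 0.03728.
Largest term belongs to Promotions, so Promotions is most probable.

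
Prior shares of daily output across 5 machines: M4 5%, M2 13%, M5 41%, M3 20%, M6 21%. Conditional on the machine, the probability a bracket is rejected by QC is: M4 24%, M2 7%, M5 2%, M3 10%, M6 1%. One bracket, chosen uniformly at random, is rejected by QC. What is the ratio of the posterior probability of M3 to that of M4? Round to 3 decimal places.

1.667

Prior × likelihood for each hypothesis:
  M4: 0.05 × 0.24 = 0.012
  M2: 0.13 × 0.07 = 0.0091
  M5: 0.41 × 0.02 = 0.0082
  M3: 0.2 × 0.1 = 0.02
  M6: 0.21 × 0.01 = 0.0021
Normalizing constant = 0.0514.
The ratio is 0.02 / 0.012 (the normalizer cancels) = 1.667.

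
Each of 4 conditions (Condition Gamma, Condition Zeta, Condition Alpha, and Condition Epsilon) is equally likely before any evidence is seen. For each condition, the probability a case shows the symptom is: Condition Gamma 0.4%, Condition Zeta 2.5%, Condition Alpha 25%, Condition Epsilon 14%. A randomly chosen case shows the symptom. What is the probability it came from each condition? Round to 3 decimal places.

Condition Gamma 0.010, Condition Zeta 0.060, Condition Alpha 0.597, Condition Epsilon 0.334

With a uniform prior (1/4 each), posterior ∝ likelihood:
  Condition Gamma: 0.004
  Condition Zeta: 0.025
  Condition Alpha: 0.25
  Condition Epsilon: 0.14
Sum = 0.419.
P(Condition Gamma | symptomatic) = 0.004/0.419 ≈ 0.010
P(Condition Zeta | symptomatic) = 0.025/0.419 ≈ 0.060
P(Condition Alpha | symptomatic) = 0.25/0.419 ≈ 0.597
P(Condition Epsilon | symptomatic) = 0.14/0.419 ≈ 0.334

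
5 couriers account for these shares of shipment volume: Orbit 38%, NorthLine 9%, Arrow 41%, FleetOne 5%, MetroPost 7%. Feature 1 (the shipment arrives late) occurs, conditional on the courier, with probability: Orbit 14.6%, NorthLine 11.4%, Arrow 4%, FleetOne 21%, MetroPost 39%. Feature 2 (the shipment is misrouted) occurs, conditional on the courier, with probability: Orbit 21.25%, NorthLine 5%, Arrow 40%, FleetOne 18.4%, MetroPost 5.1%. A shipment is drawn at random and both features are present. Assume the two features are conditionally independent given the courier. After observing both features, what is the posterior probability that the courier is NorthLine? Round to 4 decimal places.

0.0231

Prior × likelihood for each hypothesis:
  Orbit: 0.38 × 0.146 × 0.2125 = 0.0117895
  NorthLine: 0.09 × 0.114 × 0.05 = 0.000513
  Arrow: 0.41 × 0.04 × 0.4 = 0.00656
  FleetOne: 0.05 × 0.21 × 0.184 = 0.001932
  MetroPost: 0.07 × 0.39 × 0.051 = 0.0013923
Total = 0.0221868.
P(NorthLine | evidence) = 0.000513 / 0.0221868 ≈ 0.0231.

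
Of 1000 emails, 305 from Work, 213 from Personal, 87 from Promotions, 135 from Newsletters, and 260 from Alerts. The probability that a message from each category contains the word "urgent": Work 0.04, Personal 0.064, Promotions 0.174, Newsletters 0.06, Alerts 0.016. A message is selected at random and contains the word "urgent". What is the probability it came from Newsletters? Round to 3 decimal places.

Prior × likelihood for each hypothesis:
  Work: 0.305 × 0.04 = 0.0122
  Personal: 0.213 × 0.064 = 0.013632
  Promotions: 0.087 × 0.174 = 0.015138
  Newsletters: 0.135 × 0.06 = 0.0081
  Alerts: 0.26 × 0.016 = 0.00416
Normalizing constant = 0.05323.
P(Newsletters | evidence) = 0.0081 / 0.05323 ≈ 0.152.

0.152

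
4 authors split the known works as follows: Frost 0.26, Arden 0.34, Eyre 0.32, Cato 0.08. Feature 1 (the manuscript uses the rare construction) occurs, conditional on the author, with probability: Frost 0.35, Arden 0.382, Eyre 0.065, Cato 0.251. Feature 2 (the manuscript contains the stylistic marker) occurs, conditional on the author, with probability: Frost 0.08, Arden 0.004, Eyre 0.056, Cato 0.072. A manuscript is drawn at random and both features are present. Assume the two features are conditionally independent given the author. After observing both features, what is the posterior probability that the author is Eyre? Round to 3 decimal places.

Unnormalized posteriors (prior × likelihood):
  Frost: 0.26 × 0.35 × 0.08 = 0.00728
  Arden: 0.34 × 0.382 × 0.004 = 0.00051952
  Eyre: 0.32 × 0.065 × 0.056 = 0.0011648
  Cato: 0.08 × 0.251 × 0.072 = 0.00144576
Total = 0.01041008.
P(Eyre | evidence) = 0.0011648 / 0.01041008 ≈ 0.112.

0.112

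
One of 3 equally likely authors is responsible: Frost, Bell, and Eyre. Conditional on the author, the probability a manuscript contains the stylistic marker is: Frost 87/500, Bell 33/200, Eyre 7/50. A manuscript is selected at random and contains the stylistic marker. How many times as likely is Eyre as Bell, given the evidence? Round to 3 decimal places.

0.848

With a uniform prior (1/3 each), posterior ∝ likelihood:
  Frost: 0.174
  Bell: 0.165
  Eyre: 0.14
Sum = 0.479.
The ratio is 0.14 / 0.165 (the normalizer cancels) = 0.848.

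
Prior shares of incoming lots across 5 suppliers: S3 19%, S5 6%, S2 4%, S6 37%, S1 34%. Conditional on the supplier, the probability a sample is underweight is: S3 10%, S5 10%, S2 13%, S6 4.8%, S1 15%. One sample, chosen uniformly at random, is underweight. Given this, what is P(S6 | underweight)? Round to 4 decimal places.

0.1795

Prior × likelihood for each hypothesis:
  S3: 0.19 × 0.1 = 0.019
  S5: 0.06 × 0.1 = 0.006
  S2: 0.04 × 0.13 = 0.0052
  S6: 0.37 × 0.048 = 0.01776
  S1: 0.34 × 0.15 = 0.051
Total = 0.09896.
P(S6 | evidence) = 0.01776 / 0.09896 ≈ 0.1795.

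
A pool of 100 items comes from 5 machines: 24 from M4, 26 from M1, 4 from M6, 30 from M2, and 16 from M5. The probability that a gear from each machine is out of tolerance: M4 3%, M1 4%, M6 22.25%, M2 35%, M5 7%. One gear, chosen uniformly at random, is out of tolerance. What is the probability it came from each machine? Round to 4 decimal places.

M4 0.0505, M1 0.0729, M6 0.0624, M2 0.7358, M5 0.0785

Compute prior × likelihood for every hypothesis:
  M4: 0.24 × 0.03 = 0.0072
  M1: 0.26 × 0.04 = 0.0104
  M6: 0.04 × 0.2225 = 0.0089
  M2: 0.3 × 0.35 = 0.105
  M5: 0.16 × 0.07 = 0.0112
Normalizing constant = 0.1427.
P(M4 | oversize) = 0.0072/0.1427 ≈ 0.0505
P(M1 | oversize) = 0.0104/0.1427 ≈ 0.0729
P(M6 | oversize) = 0.0089/0.1427 ≈ 0.0624
P(M2 | oversize) = 0.105/0.1427 ≈ 0.7358
P(M5 | oversize) = 0.0112/0.1427 ≈ 0.0785
(Check: 0.0505+0.0729+0.0624+0.7358+0.0785 = 1.0001.)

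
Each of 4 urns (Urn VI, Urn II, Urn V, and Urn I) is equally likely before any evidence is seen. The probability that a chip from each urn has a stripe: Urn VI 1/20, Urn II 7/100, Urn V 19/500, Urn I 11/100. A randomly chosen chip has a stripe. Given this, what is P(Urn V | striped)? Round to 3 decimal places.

0.142

With a uniform prior (1/4 each), posterior ∝ likelihood:
  Urn VI: 0.05
  Urn II: 0.07
  Urn V: 0.038
  Urn I: 0.11
Sum = 0.268.
P(Urn V | evidence) = 0.038 / 0.268 ≈ 0.142.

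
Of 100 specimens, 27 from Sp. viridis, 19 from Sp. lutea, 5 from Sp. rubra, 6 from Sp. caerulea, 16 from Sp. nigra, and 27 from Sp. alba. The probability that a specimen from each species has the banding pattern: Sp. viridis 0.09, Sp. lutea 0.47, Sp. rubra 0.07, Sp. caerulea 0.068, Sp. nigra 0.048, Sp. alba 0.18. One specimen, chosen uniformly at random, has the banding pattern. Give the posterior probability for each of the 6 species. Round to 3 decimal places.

Prior × likelihood for each hypothesis:
  Sp. viridis: 0.27 × 0.09 = 0.0243
  Sp. lutea: 0.19 × 0.47 = 0.0893
  Sp. rubra: 0.05 × 0.07 = 0.0035
  Sp. caerulea: 0.06 × 0.068 = 0.00408
  Sp. nigra: 0.16 × 0.048 = 0.00768
  Sp. alba: 0.27 × 0.18 = 0.0486
Sum = 0.17746.
P(Sp. viridis | banded) = 0.0243/0.17746 ≈ 0.137
P(Sp. lutea | banded) = 0.0893/0.17746 ≈ 0.503
P(Sp. rubra | banded) = 0.0035/0.17746 ≈ 0.020
P(Sp. caerulea | banded) = 0.00408/0.17746 ≈ 0.023
P(Sp. nigra | banded) = 0.00768/0.17746 ≈ 0.043
P(Sp. alba | banded) = 0.0486/0.17746 ≈ 0.274

Sp. viridis 0.137, Sp. lutea 0.503, Sp. rubra 0.020, Sp. caerulea 0.023, Sp. nigra 0.043, Sp. alba 0.274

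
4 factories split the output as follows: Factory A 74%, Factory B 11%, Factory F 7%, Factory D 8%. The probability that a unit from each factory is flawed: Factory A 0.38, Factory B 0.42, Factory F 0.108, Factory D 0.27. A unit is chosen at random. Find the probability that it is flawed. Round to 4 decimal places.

0.3566

By Bayes' rule, posterior ∝ prior × likelihood:
  Factory A: 0.74 × 0.38 = 0.2812
  Factory B: 0.11 × 0.42 = 0.0462
  Factory F: 0.07 × 0.108 = 0.00756
  Factory D: 0.08 × 0.27 = 0.0216
P(flawed) = 0.2812 + 0.0462 + 0.00756 + 0.0216 = 0.35656 → 0.3566.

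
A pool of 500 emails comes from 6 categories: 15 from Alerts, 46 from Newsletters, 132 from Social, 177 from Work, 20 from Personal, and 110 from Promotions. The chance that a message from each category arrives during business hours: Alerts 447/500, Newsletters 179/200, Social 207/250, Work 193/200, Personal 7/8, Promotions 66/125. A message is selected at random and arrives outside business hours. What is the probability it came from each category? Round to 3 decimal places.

Alerts 0.018, Newsletters 0.054, Social 0.253, Work 0.069, Personal 0.028, Promotions 0.579

Taking complements, P(off-hours | each) = Alerts 0.106, Newsletters 0.105, Social 0.172, Work 0.035, Personal 0.125, Promotions 0.472.
Unnormalized posteriors (prior × likelihood):
  Alerts: 0.03 × 0.106 = 0.00318
  Newsletters: 0.092 × 0.105 = 0.00966
  Social: 0.264 × 0.172 = 0.045408
  Work: 0.354 × 0.035 = 0.01239
  Personal: 0.04 × 0.125 = 0.005
  Promotions: 0.22 × 0.472 = 0.10384
Normalizing constant = 0.179478.
P(Alerts | off-hours) = 0.00318/0.179478 ≈ 0.018
P(Newsletters | off-hours) = 0.00966/0.179478 ≈ 0.054
P(Social | off-hours) = 0.045408/0.179478 ≈ 0.253
P(Work | off-hours) = 0.01239/0.179478 ≈ 0.069
P(Personal | off-hours) = 0.005/0.179478 ≈ 0.028
P(Promotions | off-hours) = 0.10384/0.179478 ≈ 0.579
(Check: 0.018+0.054+0.253+0.069+0.028+0.579 = 1.001.)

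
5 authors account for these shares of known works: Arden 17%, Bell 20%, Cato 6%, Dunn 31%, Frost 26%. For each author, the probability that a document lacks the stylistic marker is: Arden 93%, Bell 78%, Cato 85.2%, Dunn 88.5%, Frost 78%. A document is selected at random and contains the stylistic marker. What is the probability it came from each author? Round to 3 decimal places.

Arden 0.075, Bell 0.279, Cato 0.056, Dunn 0.226, Frost 0.363

Taking complements, P(marker | each) = Arden 0.07, Bell 0.22, Cato 0.148, Dunn 0.115, Frost 0.22.
Prior × likelihood for each hypothesis:
  Arden: 0.17 × 0.07 = 0.0119
  Bell: 0.2 × 0.22 = 0.044
  Cato: 0.06 × 0.148 = 0.00888
  Dunn: 0.31 × 0.115 = 0.03565
  Frost: 0.26 × 0.22 = 0.0572
Normalizing constant = 0.15763.
P(Arden | marker) = 0.0119/0.15763 ≈ 0.075
P(Bell | marker) = 0.044/0.15763 ≈ 0.279
P(Cato | marker) = 0.00888/0.15763 ≈ 0.056
P(Dunn | marker) = 0.03565/0.15763 ≈ 0.226
P(Frost | marker) = 0.0572/0.15763 ≈ 0.363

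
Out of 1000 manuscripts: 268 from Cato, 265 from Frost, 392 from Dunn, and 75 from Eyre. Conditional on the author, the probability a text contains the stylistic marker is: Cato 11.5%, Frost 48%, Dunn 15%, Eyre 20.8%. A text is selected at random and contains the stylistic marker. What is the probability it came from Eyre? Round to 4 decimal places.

0.0671

Prior × likelihood for each hypothesis:
  Cato: 0.268 × 0.115 = 0.03082
  Frost: 0.265 × 0.48 = 0.1272
  Dunn: 0.392 × 0.15 = 0.0588
  Eyre: 0.075 × 0.208 = 0.0156
Normalizing constant = 0.23242.
P(Eyre | evidence) = 0.0156 / 0.23242 ≈ 0.0671.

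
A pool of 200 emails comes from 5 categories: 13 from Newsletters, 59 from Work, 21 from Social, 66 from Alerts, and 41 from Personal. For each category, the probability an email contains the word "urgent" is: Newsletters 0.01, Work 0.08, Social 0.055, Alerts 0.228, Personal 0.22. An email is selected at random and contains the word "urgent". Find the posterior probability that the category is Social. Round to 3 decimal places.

Compute prior × likelihood for every hypothesis:
  Newsletters: 0.065 × 0.01 = 0.00065
  Work: 0.295 × 0.08 = 0.0236
  Social: 0.105 × 0.055 = 0.005775
  Alerts: 0.33 × 0.228 = 0.07524
  Personal: 0.205 × 0.22 = 0.0451
Normalizing constant = 0.150365.
P(Social | evidence) = 0.005775 / 0.150365 ≈ 0.038.

0.038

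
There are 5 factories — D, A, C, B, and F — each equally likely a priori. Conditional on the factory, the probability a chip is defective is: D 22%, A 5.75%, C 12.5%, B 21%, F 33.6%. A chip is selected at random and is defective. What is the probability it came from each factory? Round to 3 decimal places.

Since the prior is uniform, the posterior is proportional to the likelihood:
  D: 0.22
  A: 0.0575
  C: 0.125
  B: 0.21
  F: 0.336
Sum = 0.9485.
P(D | defective) = 0.22/0.9485 ≈ 0.232
P(A | defective) = 0.0575/0.9485 ≈ 0.061
P(C | defective) = 0.125/0.9485 ≈ 0.132
P(B | defective) = 0.21/0.9485 ≈ 0.221
P(F | defective) = 0.336/0.9485 ≈ 0.354

D 0.232, A 0.061, C 0.132, B 0.221, F 0.354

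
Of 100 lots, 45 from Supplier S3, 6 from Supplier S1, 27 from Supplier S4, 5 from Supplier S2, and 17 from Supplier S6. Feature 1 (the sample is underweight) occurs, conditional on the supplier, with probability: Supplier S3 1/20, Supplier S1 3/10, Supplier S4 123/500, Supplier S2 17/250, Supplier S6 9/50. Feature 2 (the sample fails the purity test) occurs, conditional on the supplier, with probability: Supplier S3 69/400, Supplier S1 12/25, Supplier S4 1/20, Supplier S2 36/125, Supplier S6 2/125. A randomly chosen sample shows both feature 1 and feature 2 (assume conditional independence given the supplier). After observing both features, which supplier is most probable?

Unnormalized posteriors (prior × likelihood):
  Supplier S3: 0.45 × 0.05 × 0.1725 = 0.00388125
  Supplier S1: 0.06 × 0.3 × 0.48 = 0.00864
  Supplier S4: 0.27 × 0.246 × 0.05 = 0.003321
  Supplier S2: 0.05 × 0.068 × 0.288 = 0.0009792
  Supplier S6: 0.17 × 0.18 × 0.016 = 0.0004896
Sum = 0.01731105.
Largest term belongs to Supplier S1, so Supplier S1 is most probable.

Supplier S1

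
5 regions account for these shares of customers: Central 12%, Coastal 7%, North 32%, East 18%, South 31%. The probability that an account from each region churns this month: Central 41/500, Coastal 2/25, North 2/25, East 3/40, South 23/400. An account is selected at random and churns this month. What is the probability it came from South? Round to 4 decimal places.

0.2463

Unnormalized posteriors (prior × likelihood):
  Central: 0.12 × 0.082 = 0.00984
  Coastal: 0.07 × 0.08 = 0.0056
  North: 0.32 × 0.08 = 0.0256
  East: 0.18 × 0.075 = 0.0135
  South: 0.31 × 0.0575 = 0.017825
Sum = 0.072365.
P(South | evidence) = 0.017825 / 0.072365 ≈ 0.2463.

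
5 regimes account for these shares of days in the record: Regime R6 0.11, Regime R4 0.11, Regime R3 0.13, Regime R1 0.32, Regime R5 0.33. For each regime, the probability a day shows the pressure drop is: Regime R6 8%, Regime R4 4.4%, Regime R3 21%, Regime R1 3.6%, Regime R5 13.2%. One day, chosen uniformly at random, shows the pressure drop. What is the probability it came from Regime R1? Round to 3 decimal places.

0.120

Unnormalized posteriors (prior × likelihood):
  Regime R6: 0.11 × 0.08 = 0.0088
  Regime R4: 0.11 × 0.044 = 0.00484
  Regime R3: 0.13 × 0.21 = 0.0273
  Regime R1: 0.32 × 0.036 = 0.01152
  Regime R5: 0.33 × 0.132 = 0.04356
Sum = 0.09602.
P(Regime R1 | evidence) = 0.01152 / 0.09602 ≈ 0.120.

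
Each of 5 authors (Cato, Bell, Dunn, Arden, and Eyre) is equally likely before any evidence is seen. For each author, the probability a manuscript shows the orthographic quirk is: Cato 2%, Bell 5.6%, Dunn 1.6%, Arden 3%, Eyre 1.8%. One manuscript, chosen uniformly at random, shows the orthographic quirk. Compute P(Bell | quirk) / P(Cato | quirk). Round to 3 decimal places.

2.800

Since the prior is uniform, the posterior is proportional to the likelihood:
  Cato: 0.02
  Bell: 0.056
  Dunn: 0.016
  Arden: 0.03
  Eyre: 0.018
Sum = 0.14.
The ratio is 0.056 / 0.02 (the normalizer cancels) = 2.800.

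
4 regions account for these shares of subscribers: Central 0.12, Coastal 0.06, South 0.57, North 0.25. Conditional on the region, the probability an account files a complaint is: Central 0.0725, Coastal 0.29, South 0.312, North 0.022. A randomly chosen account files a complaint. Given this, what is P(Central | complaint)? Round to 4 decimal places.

By Bayes' rule, posterior ∝ prior × likelihood:
  Central: 0.12 × 0.0725 = 0.0087
  Coastal: 0.06 × 0.29 = 0.0174
  South: 0.57 × 0.312 = 0.17784
  North: 0.25 × 0.022 = 0.0055
Sum = 0.20944.
P(Central | evidence) = 0.0087 / 0.20944 ≈ 0.0415.

0.0415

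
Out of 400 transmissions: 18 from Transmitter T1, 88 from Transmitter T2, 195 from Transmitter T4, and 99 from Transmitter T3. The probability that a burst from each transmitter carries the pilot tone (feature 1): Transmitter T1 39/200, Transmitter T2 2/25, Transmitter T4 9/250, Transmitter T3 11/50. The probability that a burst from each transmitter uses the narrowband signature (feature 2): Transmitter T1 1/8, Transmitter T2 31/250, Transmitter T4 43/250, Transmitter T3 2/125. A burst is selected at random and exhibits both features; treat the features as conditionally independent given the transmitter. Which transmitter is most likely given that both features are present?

Unnormalized posteriors (prior × likelihood):
  Transmitter T1: 0.045 × 0.195 × 0.125 = 0.001096875
  Transmitter T2: 0.22 × 0.08 × 0.124 = 0.0021824
  Transmitter T4: 0.4875 × 0.036 × 0.172 = 0.0030186
  Transmitter T3: 0.2475 × 0.22 × 0.016 = 0.0008712
Normalizing constant = 0.007169075.
Largest term belongs to Transmitter T4, so Transmitter T4 is most probable.

Transmitter T4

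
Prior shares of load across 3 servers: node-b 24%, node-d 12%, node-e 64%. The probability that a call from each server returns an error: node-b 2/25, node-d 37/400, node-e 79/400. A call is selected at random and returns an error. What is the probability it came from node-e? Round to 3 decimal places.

0.807

Compute prior × likelihood for every hypothesis:
  node-b: 0.24 × 0.08 = 0.0192
  node-d: 0.12 × 0.0925 = 0.0111
  node-e: 0.64 × 0.1975 = 0.1264
Total = 0.1567.
P(node-e | evidence) = 0.1264 / 0.1567 ≈ 0.807.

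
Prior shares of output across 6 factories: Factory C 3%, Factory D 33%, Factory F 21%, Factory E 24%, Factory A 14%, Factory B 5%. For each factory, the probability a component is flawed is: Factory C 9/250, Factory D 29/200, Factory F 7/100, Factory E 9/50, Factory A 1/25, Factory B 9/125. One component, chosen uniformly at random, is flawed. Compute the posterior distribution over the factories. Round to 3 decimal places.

Factory C 0.009, Factory D 0.412, Factory F 0.127, Factory E 0.372, Factory A 0.048, Factory B 0.031

Compute prior × likelihood for every hypothesis:
  Factory C: 0.03 × 0.036 = 0.00108
  Factory D: 0.33 × 0.145 = 0.04785
  Factory F: 0.21 × 0.07 = 0.0147
  Factory E: 0.24 × 0.18 = 0.0432
  Factory A: 0.14 × 0.04 = 0.0056
  Factory B: 0.05 × 0.072 = 0.0036
Total = 0.11603.
P(Factory C | flawed) = 0.00108/0.11603 ≈ 0.009
P(Factory D | flawed) = 0.04785/0.11603 ≈ 0.412
P(Factory F | flawed) = 0.0147/0.11603 ≈ 0.127
P(Factory E | flawed) = 0.0432/0.11603 ≈ 0.372
P(Factory A | flawed) = 0.0056/0.11603 ≈ 0.048
P(Factory B | flawed) = 0.0036/0.11603 ≈ 0.031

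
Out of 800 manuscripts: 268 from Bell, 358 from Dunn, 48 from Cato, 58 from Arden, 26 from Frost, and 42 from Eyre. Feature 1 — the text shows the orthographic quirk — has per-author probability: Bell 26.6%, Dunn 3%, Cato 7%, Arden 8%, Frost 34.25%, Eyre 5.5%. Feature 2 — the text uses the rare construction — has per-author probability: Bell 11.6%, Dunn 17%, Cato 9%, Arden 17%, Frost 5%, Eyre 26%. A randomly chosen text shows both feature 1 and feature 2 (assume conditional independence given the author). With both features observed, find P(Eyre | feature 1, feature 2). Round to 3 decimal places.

0.049

By Bayes' rule, posterior ∝ prior × likelihood:
  Bell: 0.335 × 0.266 × 0.116 = 0.01033676
  Dunn: 0.4475 × 0.03 × 0.17 = 0.00228225
  Cato: 0.06 × 0.07 × 0.09 = 0.000378
  Arden: 0.0725 × 0.08 × 0.17 = 0.000986
  Frost: 0.0325 × 0.3425 × 0.05 = 0.0005565625
  Eyre: 0.0525 × 0.055 × 0.26 = 0.00075075
Sum = 0.0152903225.
P(Eyre | evidence) = 0.00075075 / 0.0152903225 ≈ 0.049.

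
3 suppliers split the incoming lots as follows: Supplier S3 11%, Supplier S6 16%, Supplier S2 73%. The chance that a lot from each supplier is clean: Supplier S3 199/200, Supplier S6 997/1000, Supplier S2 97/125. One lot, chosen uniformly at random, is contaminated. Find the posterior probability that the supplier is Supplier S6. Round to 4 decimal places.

Taking complements, P(contaminated | each) = Supplier S3 0.005, Supplier S6 0.003, Supplier S2 0.224.
Prior × likelihood for each hypothesis:
  Supplier S3: 0.11 × 0.005 = 0.00055
  Supplier S6: 0.16 × 0.003 = 0.00048
  Supplier S2: 0.73 × 0.224 = 0.16352
Total = 0.16455.
P(Supplier S6 | evidence) = 0.00048 / 0.16455 ≈ 0.0029.

0.0029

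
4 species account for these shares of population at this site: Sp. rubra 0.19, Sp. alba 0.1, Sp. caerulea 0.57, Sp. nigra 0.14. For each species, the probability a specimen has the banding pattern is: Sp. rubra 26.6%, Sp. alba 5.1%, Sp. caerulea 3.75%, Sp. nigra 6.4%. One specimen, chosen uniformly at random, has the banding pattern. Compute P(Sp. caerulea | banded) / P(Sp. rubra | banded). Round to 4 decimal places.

Unnormalized posteriors (prior × likelihood):
  Sp. rubra: 0.19 × 0.266 = 0.05054
  Sp. alba: 0.1 × 0.051 = 0.0051
  Sp. caerulea: 0.57 × 0.0375 = 0.021375
  Sp. nigra: 0.14 × 0.064 = 0.00896
Sum = 0.085975.
The ratio is 0.021375 / 0.05054 (the normalizer cancels) = 0.4229.

0.4229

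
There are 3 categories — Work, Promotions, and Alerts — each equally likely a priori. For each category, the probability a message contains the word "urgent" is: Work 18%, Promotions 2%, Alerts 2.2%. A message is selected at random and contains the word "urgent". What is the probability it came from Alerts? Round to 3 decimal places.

0.099

Since the prior is uniform, the posterior is proportional to the likelihood:
  Work: 0.18
  Promotions: 0.02
  Alerts: 0.022
Normalizing constant = 0.222.
P(Alerts | evidence) = 0.022 / 0.222 ≈ 0.099.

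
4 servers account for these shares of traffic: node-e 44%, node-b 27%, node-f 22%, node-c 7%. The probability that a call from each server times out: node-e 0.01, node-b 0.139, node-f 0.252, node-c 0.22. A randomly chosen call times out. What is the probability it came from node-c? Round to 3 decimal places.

0.137

Unnormalized posteriors (prior × likelihood):
  node-e: 0.44 × 0.01 = 0.0044
  node-b: 0.27 × 0.139 = 0.03753
  node-f: 0.22 × 0.252 = 0.05544
  node-c: 0.07 × 0.22 = 0.0154
Sum = 0.11277.
P(node-c | evidence) = 0.0154 / 0.11277 ≈ 0.137.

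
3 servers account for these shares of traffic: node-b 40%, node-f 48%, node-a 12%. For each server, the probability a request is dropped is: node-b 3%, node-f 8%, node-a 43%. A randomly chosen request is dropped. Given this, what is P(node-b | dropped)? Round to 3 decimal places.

Unnormalized posteriors (prior × likelihood):
  node-b: 0.4 × 0.03 = 0.012
  node-f: 0.48 × 0.08 = 0.0384
  node-a: 0.12 × 0.43 = 0.0516
Normalizing constant = 0.102.
P(node-b | evidence) = 0.012 / 0.102 ≈ 0.118.

0.118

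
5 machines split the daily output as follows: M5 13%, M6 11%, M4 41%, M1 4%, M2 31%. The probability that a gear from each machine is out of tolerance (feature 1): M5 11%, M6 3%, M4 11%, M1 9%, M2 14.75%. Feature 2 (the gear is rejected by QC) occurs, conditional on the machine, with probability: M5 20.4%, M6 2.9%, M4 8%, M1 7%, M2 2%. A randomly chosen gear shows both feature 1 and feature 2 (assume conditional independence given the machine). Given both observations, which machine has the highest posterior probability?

M4

Unnormalized posteriors (prior × likelihood):
  M5: 0.13 × 0.11 × 0.204 = 0.0029172
  M6: 0.11 × 0.03 × 0.029 = 0.0000957
  M4: 0.41 × 0.11 × 0.08 = 0.003608
  M1: 0.04 × 0.09 × 0.07 = 0.000252
  M2: 0.31 × 0.1475 × 0.02 = 0.0009145
Normalizing constant = 0.0077874.
Largest term belongs to M4, so M4 is most probable.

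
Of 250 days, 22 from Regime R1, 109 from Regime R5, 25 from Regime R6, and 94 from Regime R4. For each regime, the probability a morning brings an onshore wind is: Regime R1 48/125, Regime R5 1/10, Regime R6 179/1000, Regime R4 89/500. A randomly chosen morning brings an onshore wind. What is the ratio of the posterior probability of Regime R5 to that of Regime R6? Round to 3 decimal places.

Compute prior × likelihood for every hypothesis:
  Regime R1: 0.088 × 0.384 = 0.033792
  Regime R5: 0.436 × 0.1 = 0.0436
  Regime R6: 0.1 × 0.179 = 0.0179
  Regime R4: 0.376 × 0.178 = 0.066928
Sum = 0.16222.
The ratio is 0.0436 / 0.0179 (the normalizer cancels) = 2.436.

2.436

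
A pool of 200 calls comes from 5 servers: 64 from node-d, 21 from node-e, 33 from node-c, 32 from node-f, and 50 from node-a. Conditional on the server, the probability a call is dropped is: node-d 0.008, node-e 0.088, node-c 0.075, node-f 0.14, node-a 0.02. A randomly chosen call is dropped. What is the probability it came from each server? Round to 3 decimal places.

node-d 0.050, node-e 0.179, node-c 0.240, node-f 0.434, node-a 0.097

Prior × likelihood for each hypothesis:
  node-d: 0.32 × 0.008 = 0.00256
  node-e: 0.105 × 0.088 = 0.00924
  node-c: 0.165 × 0.075 = 0.012375
  node-f: 0.16 × 0.14 = 0.0224
  node-a: 0.25 × 0.02 = 0.005
Sum = 0.051575.
P(node-d | dropped) = 0.00256/0.051575 ≈ 0.050
P(node-e | dropped) = 0.00924/0.051575 ≈ 0.179
P(node-c | dropped) = 0.012375/0.051575 ≈ 0.240
P(node-f | dropped) = 0.0224/0.051575 ≈ 0.434
P(node-a | dropped) = 0.005/0.051575 ≈ 0.097
(Check: 0.050+0.179+0.240+0.434+0.097 = 1.000.)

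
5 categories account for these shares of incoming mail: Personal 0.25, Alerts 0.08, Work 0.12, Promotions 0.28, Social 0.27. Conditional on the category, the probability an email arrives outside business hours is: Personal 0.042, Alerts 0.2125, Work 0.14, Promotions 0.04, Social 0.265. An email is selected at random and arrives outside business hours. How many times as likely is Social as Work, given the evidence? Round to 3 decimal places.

4.259

By Bayes' rule, posterior ∝ prior × likelihood:
  Personal: 0.25 × 0.042 = 0.0105
  Alerts: 0.08 × 0.2125 = 0.017
  Work: 0.12 × 0.14 = 0.0168
  Promotions: 0.28 × 0.04 = 0.0112
  Social: 0.27 × 0.265 = 0.07155
Sum = 0.12705.
The ratio is 0.07155 / 0.0168 (the normalizer cancels) = 4.259.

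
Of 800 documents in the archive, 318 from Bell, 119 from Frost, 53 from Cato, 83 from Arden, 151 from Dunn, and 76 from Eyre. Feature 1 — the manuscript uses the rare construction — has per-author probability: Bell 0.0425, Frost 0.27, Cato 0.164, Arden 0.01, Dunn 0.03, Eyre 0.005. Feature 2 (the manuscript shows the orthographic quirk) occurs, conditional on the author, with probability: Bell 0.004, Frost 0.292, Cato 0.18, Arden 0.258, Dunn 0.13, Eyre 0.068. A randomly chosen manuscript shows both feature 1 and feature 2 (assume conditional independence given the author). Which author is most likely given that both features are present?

Unnormalized posteriors (prior × likelihood):
  Bell: 0.3975 × 0.0425 × 0.004 = 0.000067575
  Frost: 0.14875 × 0.27 × 0.292 = 0.01172745
  Cato: 0.06625 × 0.164 × 0.18 = 0.0019557
  Arden: 0.10375 × 0.01 × 0.258 = 0.000267675
  Dunn: 0.18875 × 0.03 × 0.13 = 0.000736125
  Eyre: 0.095 × 0.005 × 0.068 = 0.0000323
Sum = 0.014786825.
Largest term belongs to Frost, so Frost is most probable.

Frost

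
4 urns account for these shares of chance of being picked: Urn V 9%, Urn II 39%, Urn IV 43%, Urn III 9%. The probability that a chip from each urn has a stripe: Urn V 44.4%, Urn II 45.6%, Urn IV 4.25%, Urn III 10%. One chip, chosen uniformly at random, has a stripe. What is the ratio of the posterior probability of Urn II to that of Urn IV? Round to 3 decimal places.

9.731

Unnormalized posteriors (prior × likelihood):
  Urn V: 0.09 × 0.444 = 0.03996
  Urn II: 0.39 × 0.456 = 0.17784
  Urn IV: 0.43 × 0.0425 = 0.018275
  Urn III: 0.09 × 0.1 = 0.009
Total = 0.245075.
The ratio is 0.17784 / 0.018275 (the normalizer cancels) = 9.731.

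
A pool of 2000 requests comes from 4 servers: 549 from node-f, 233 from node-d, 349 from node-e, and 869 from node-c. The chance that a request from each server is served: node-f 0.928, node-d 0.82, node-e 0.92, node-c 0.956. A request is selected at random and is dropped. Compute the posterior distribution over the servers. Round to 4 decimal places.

Taking complements, P(dropped | each) = node-f 0.072, node-d 0.18, node-e 0.08, node-c 0.044.
Compute prior × likelihood for every hypothesis:
  node-f: 0.2745 × 0.072 = 0.019764
  node-d: 0.1165 × 0.18 = 0.02097
  node-e: 0.1745 × 0.08 = 0.01396
  node-c: 0.4345 × 0.044 = 0.019118
Total = 0.073812.
P(node-f | dropped) = 0.019764/0.073812 ≈ 0.2678
P(node-d | dropped) = 0.02097/0.073812 ≈ 0.2841
P(node-e | dropped) = 0.01396/0.073812 ≈ 0.1891
P(node-c | dropped) = 0.019118/0.073812 ≈ 0.2590

node-f 0.2678, node-d 0.2841, node-e 0.1891, node-c 0.2590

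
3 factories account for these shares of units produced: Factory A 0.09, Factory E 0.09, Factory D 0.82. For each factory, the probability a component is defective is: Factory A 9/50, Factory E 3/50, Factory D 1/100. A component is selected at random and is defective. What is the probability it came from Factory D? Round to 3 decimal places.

By Bayes' rule, posterior ∝ prior × likelihood:
  Factory A: 0.09 × 0.18 = 0.0162
  Factory E: 0.09 × 0.06 = 0.0054
  Factory D: 0.82 × 0.01 = 0.0082
Sum = 0.0298.
P(Factory D | evidence) = 0.0082 / 0.0298 ≈ 0.275.

0.275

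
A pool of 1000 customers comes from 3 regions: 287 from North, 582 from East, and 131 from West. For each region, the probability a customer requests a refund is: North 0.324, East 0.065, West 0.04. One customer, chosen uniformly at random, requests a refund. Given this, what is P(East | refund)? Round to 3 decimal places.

Unnormalized posteriors (prior × likelihood):
  North: 0.287 × 0.324 = 0.092988
  East: 0.582 × 0.065 = 0.03783
  West: 0.131 × 0.04 = 0.00524
Total = 0.136058.
P(East | evidence) = 0.03783 / 0.136058 ≈ 0.278.

0.278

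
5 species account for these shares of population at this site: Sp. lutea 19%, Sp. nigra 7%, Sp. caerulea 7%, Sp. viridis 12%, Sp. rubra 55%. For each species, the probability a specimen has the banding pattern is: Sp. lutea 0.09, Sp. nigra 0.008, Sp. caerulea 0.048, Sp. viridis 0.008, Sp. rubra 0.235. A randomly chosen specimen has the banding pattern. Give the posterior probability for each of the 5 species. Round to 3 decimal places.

Sp. lutea 0.113, Sp. nigra 0.004, Sp. caerulea 0.022, Sp. viridis 0.006, Sp. rubra 0.855

Unnormalized posteriors (prior × likelihood):
  Sp. lutea: 0.19 × 0.09 = 0.0171
  Sp. nigra: 0.07 × 0.008 = 0.00056
  Sp. caerulea: 0.07 × 0.048 = 0.00336
  Sp. viridis: 0.12 × 0.008 = 0.00096
  Sp. rubra: 0.55 × 0.235 = 0.12925
Normalizing constant = 0.15123.
P(Sp. lutea | banded) = 0.0171/0.15123 ≈ 0.113
P(Sp. nigra | banded) = 0.00056/0.15123 ≈ 0.004
P(Sp. caerulea | banded) = 0.00336/0.15123 ≈ 0.022
P(Sp. viridis | banded) = 0.00096/0.15123 ≈ 0.006
P(Sp. rubra | banded) = 0.12925/0.15123 ≈ 0.855
(Check: 0.113+0.004+0.022+0.006+0.855 = 1.000.)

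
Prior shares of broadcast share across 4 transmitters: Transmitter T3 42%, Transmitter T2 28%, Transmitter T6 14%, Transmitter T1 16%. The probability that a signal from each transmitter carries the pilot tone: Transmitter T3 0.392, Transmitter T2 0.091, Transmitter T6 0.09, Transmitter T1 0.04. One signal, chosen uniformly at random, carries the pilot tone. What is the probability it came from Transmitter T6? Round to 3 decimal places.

0.060

By Bayes' rule, posterior ∝ prior × likelihood:
  Transmitter T3: 0.42 × 0.392 = 0.16464
  Transmitter T2: 0.28 × 0.091 = 0.02548
  Transmitter T6: 0.14 × 0.09 = 0.0126
  Transmitter T1: 0.16 × 0.04 = 0.0064
Total = 0.20912.
P(Transmitter T6 | evidence) = 0.0126 / 0.20912 ≈ 0.060.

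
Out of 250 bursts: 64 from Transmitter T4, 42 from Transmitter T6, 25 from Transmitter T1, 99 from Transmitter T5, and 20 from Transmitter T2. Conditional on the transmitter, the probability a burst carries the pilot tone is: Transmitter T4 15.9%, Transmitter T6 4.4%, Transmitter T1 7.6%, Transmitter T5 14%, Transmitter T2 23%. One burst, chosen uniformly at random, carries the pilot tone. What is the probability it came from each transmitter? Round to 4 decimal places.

Prior × likelihood for each hypothesis:
  Transmitter T4: 0.256 × 0.159 = 0.040704
  Transmitter T6: 0.168 × 0.044 = 0.007392
  Transmitter T1: 0.1 × 0.076 = 0.0076
  Transmitter T5: 0.396 × 0.14 = 0.05544
  Transmitter T2: 0.08 × 0.23 = 0.0184
Sum = 0.129536.
P(Transmitter T4 | pilot) = 0.040704/0.129536 ≈ 0.3142
P(Transmitter T6 | pilot) = 0.007392/0.129536 ≈ 0.0571
P(Transmitter T1 | pilot) = 0.0076/0.129536 ≈ 0.0587
P(Transmitter T5 | pilot) = 0.05544/0.129536 ≈ 0.4280
P(Transmitter T2 | pilot) = 0.0184/0.129536 ≈ 0.1420

Transmitter T4 0.3142, Transmitter T6 0.0571, Transmitter T1 0.0587, Transmitter T5 0.4280, Transmitter T2 0.1420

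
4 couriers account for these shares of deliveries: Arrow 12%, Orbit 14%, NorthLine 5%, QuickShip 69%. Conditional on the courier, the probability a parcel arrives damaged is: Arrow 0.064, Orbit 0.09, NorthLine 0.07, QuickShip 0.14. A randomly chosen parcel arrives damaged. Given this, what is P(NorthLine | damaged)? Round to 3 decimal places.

Compute prior × likelihood for every hypothesis:
  Arrow: 0.12 × 0.064 = 0.00768
  Orbit: 0.14 × 0.09 = 0.0126
  NorthLine: 0.05 × 0.07 = 0.0035
  QuickShip: 0.69 × 0.14 = 0.0966
Total = 0.12038.
P(NorthLine | evidence) = 0.0035 / 0.12038 ≈ 0.029.

0.029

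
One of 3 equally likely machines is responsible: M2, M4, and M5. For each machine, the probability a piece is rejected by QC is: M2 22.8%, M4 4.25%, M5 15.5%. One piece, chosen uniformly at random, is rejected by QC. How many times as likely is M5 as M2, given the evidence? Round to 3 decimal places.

With a uniform prior (1/3 each), posterior ∝ likelihood:
  M2: 0.228
  M4: 0.0425
  M5: 0.155
Normalizing constant = 0.4255.
The ratio is 0.155 / 0.228 (the normalizer cancels) = 0.680.

0.680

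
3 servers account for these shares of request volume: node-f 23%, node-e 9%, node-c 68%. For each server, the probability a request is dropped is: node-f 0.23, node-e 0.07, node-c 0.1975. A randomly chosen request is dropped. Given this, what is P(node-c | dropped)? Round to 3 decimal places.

By Bayes' rule, posterior ∝ prior × likelihood:
  node-f: 0.23 × 0.23 = 0.0529
  node-e: 0.09 × 0.07 = 0.0063
  node-c: 0.68 × 0.1975 = 0.1343
Normalizing constant = 0.1935.
P(node-c | evidence) = 0.1343 / 0.1935 ≈ 0.694.

0.694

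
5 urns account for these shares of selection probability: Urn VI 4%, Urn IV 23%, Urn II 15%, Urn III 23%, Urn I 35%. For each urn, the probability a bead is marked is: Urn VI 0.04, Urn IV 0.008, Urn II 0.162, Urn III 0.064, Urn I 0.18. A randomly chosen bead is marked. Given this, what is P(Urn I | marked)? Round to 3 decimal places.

0.597

By Bayes' rule, posterior ∝ prior × likelihood:
  Urn VI: 0.04 × 0.04 = 0.0016
  Urn IV: 0.23 × 0.008 = 0.00184
  Urn II: 0.15 × 0.162 = 0.0243
  Urn III: 0.23 × 0.064 = 0.01472
  Urn I: 0.35 × 0.18 = 0.063
Total = 0.10546.
P(Urn I | evidence) = 0.063 / 0.10546 ≈ 0.597.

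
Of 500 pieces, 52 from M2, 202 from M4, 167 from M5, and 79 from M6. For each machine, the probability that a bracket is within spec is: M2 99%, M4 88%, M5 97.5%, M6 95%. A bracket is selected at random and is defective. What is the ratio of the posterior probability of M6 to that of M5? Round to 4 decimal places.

0.9461

Taking complements, P(defective | each) = M2 0.01, M4 0.12, M5 0.025, M6 0.05.
Unnormalized posteriors (prior × likelihood):
  M2: 0.104 × 0.01 = 0.00104
  M4: 0.404 × 0.12 = 0.04848
  M5: 0.334 × 0.025 = 0.00835
  M6: 0.158 × 0.05 = 0.0079
Normalizing constant = 0.06577.
The ratio is 0.0079 / 0.00835 (the normalizer cancels) = 0.9461.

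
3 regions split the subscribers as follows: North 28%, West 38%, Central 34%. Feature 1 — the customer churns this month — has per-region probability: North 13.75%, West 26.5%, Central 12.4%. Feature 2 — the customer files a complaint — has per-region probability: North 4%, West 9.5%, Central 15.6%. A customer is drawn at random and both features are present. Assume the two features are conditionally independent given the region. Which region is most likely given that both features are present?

Compute prior × likelihood for every hypothesis:
  North: 0.28 × 0.1375 × 0.04 = 0.00154
  West: 0.38 × 0.265 × 0.095 = 0.0095665
  Central: 0.34 × 0.124 × 0.156 = 0.00657696
Sum = 0.01768346.
Largest term belongs to West, so West is most probable.

West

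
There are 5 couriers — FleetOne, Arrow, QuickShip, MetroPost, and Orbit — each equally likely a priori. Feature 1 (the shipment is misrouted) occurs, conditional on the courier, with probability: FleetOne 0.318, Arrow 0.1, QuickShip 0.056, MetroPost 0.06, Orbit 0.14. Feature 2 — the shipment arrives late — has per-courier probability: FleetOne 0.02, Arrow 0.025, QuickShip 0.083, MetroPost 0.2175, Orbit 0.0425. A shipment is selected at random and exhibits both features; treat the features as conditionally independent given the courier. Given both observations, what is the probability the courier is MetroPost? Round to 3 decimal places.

Since the prior is uniform, the posterior is proportional to the likelihood:
  FleetOne: 0.318 × 0.02 = 0.00636
  Arrow: 0.1 × 0.025 = 0.0025
  QuickShip: 0.056 × 0.083 = 0.004648
  MetroPost: 0.06 × 0.2175 = 0.01305
  Orbit: 0.14 × 0.0425 = 0.00595
Normalizing constant = 0.032508.
P(MetroPost | evidence) = 0.01305 / 0.032508 ≈ 0.401.

0.401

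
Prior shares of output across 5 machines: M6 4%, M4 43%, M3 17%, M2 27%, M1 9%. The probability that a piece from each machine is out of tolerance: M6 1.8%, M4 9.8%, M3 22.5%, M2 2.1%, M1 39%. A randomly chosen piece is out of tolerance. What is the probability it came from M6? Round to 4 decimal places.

By Bayes' rule, posterior ∝ prior × likelihood:
  M6: 0.04 × 0.018 = 0.00072
  M4: 0.43 × 0.098 = 0.04214
  M3: 0.17 × 0.225 = 0.03825
  M2: 0.27 × 0.021 = 0.00567
  M1: 0.09 × 0.39 = 0.0351
Normalizing constant = 0.12188.
P(M6 | evidence) = 0.00072 / 0.12188 ≈ 0.0059.

0.0059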